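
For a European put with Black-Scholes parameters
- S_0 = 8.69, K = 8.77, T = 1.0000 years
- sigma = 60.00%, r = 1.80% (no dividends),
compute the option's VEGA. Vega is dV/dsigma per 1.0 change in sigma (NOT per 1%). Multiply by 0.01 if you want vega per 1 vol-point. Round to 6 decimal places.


Answer: Vega = 3.299292

Derivation:
d1 = 0.3147268882; d2 = -0.2852731118
phi(d1) = 0.3796653621; exp(-qT) = 1.0000000000; exp(-rT) = 0.9821610324
Vega = S * exp(-qT) * phi(d1) * sqrt(T) = 8.6900 * 1.0000000000 * 0.3796653621 * 1.0000000000 = 3.299292


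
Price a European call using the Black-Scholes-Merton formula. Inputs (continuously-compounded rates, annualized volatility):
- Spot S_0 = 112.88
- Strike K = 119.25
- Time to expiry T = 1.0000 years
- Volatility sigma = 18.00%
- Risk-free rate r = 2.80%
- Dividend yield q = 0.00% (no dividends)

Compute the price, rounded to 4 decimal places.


Answer: Price = 6.7578

Derivation:
d1 = (ln(S/K) + (r - q + 0.5*sigma^2) * T) / (sigma * sqrt(T)) = -0.05942679
d2 = d1 - sigma * sqrt(T) = -0.23942679
exp(-rT) = 0.97238837; exp(-qT) = 1.00000000
C = S_0 * exp(-qT) * N(d1) - K * exp(-rT) * N(d2)
N(d1) = 0.47630609; N(d2) = 0.40538733
C = 112.8800 * 1.00000000 * 0.47630609 - 119.2500 * 0.97238837 * 0.40538733 = 6.7578


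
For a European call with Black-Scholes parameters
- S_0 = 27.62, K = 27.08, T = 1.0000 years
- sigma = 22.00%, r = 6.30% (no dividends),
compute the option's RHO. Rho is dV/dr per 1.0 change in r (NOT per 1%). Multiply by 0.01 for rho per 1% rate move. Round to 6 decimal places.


d1 = 0.4861122724; d2 = 0.2661122724
phi(d1) = 0.3544843418; exp(-qT) = 1.0000000000; exp(-rT) = 0.9389434737
N(d2) = 0.6049236282
Rho = K*T*exp(-rT)*N(d2) = 27.0800 * 1.0000 * 0.9389434737 * 0.6049236282 = 15.381145

Answer: Rho = 15.381145


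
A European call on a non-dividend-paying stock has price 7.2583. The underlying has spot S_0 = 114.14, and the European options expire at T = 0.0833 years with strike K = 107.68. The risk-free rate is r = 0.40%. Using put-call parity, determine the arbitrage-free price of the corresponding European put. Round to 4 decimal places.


Put-call parity: C - P = S_0 * exp(-qT) - K * exp(-rT).
S_0 * exp(-qT) = 114.1400 * 1.00000000 = 114.14000000
K * exp(-rT) = 107.6800 * 0.99966686 = 107.64412700
P = C - S*exp(-qT) + K*exp(-rT)
P = 7.2583 - 114.14000000 + 107.64412700 = 0.7624

Answer: Put price = 0.7624


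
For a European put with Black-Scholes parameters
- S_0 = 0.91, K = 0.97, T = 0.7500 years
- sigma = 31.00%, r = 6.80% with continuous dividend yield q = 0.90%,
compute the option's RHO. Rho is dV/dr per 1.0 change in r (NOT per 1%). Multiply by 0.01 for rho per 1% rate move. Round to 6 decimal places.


d1 = 0.0612215819; d2 = -0.2072462933
phi(d1) = 0.3981953463; exp(-qT) = 0.9932727301; exp(-rT) = 0.9502786705
N(-d2) = 0.5820912424
Rho = -K*T*exp(-rT)*N(-d2) = -0.9700 * 0.7500 * 0.9502786705 * 0.5820912424 = -0.402416

Answer: Rho = -0.402416


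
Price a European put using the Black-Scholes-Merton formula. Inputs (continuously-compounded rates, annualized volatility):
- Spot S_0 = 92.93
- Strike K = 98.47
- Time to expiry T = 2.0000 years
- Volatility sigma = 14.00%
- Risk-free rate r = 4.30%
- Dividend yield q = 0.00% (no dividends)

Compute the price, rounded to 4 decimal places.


Answer: Price = 6.0119

Derivation:
d1 = (ln(S/K) + (r - q + 0.5*sigma^2) * T) / (sigma * sqrt(T)) = 0.24089405
d2 = d1 - sigma * sqrt(T) = 0.04290415
exp(-rT) = 0.91759423; exp(-qT) = 1.00000000
P = K * exp(-rT) * N(-d2) - S_0 * exp(-qT) * N(-d1)
N(-d1) = 0.40481862; N(-d2) = 0.48288897
P = 98.4700 * 0.91759423 * 0.48288897 - 92.9300 * 1.00000000 * 0.40481862 = 6.0119


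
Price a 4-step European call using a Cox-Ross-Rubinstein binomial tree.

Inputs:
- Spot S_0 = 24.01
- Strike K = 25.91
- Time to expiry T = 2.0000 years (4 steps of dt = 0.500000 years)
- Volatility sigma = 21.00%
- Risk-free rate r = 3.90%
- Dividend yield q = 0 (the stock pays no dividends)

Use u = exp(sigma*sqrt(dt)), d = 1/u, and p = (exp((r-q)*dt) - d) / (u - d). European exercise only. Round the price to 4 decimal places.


Answer: Price = V(0,0) = 2.9249

Derivation:
dt = T/N = 0.500000
u = exp(sigma*sqrt(dt)) = 1.160084; d = 1/u = 0.862007
p = (exp((r-q)*dt) - d) / (u - d) = 0.529006
Discount per step: exp(-r*dt) = 0.980689
Stock lattice S(k, i) with i counting down-moves:
  k=0: S(0,0) = 24.0100
  k=1: S(1,0) = 27.8536; S(1,1) = 20.6968
  k=2: S(2,0) = 32.3125; S(2,1) = 24.0100; S(2,2) = 17.8408
  k=3: S(3,0) = 37.4853; S(3,1) = 27.8536; S(3,2) = 20.6968; S(3,3) = 15.3788
  k=4: S(4,0) = 43.4860; S(4,1) = 32.3125; S(4,2) = 24.0100; S(4,3) = 17.8408; S(4,4) = 13.2567
Terminal payoffs V(N, i) = max(S_T - K, 0):
  V(4,0) = 17.576046; V(4,1) = 6.402536; V(4,2) = 0.000000; V(4,3) = 0.000000; V(4,4) = 0.000000
Backward induction: V(k, i) = exp(-r*dt) * [p * V(k+1, i) + (1-p) * V(k+1, i+1)].
  V(3,0) = exp(-r*dt) * [p*17.576046 + (1-p)*6.402536] = 12.075607
  V(3,1) = exp(-r*dt) * [p*6.402536 + (1-p)*0.000000] = 3.321575
  V(3,2) = exp(-r*dt) * [p*0.000000 + (1-p)*0.000000] = 0.000000
  V(3,3) = exp(-r*dt) * [p*0.000000 + (1-p)*0.000000] = 0.000000
  V(2,0) = exp(-r*dt) * [p*12.075607 + (1-p)*3.321575] = 7.798940
  V(2,1) = exp(-r*dt) * [p*3.321575 + (1-p)*0.000000] = 1.723201
  V(2,2) = exp(-r*dt) * [p*0.000000 + (1-p)*0.000000] = 0.000000
  V(1,0) = exp(-r*dt) * [p*7.798940 + (1-p)*1.723201] = 4.841960
  V(1,1) = exp(-r*dt) * [p*1.723201 + (1-p)*0.000000] = 0.893981
  V(0,0) = exp(-r*dt) * [p*4.841960 + (1-p)*0.893981] = 2.924891


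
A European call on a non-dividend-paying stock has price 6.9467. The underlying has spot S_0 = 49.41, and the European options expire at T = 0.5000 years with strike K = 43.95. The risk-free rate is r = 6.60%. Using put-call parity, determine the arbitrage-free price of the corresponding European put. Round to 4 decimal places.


Answer: Put price = 0.0600

Derivation:
Put-call parity: C - P = S_0 * exp(-qT) - K * exp(-rT).
S_0 * exp(-qT) = 49.4100 * 1.00000000 = 49.41000000
K * exp(-rT) = 43.9500 * 0.96753856 = 42.52331969
P = C - S*exp(-qT) + K*exp(-rT)
P = 6.9467 - 49.41000000 + 42.52331969 = 0.0600


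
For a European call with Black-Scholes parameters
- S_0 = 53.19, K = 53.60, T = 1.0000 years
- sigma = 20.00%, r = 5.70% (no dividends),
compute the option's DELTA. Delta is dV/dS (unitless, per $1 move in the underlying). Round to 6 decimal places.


Answer: Delta = 0.635557

Derivation:
d1 = 0.3466067034; d2 = 0.1466067034
phi(d1) = 0.3756841044; exp(-qT) = 1.0000000000; exp(-rT) = 0.9445940694
N(d1) = 0.6355565954
Delta = exp(-qT) * N(d1) = 1.0000000000 * 0.6355565954 = 0.635557


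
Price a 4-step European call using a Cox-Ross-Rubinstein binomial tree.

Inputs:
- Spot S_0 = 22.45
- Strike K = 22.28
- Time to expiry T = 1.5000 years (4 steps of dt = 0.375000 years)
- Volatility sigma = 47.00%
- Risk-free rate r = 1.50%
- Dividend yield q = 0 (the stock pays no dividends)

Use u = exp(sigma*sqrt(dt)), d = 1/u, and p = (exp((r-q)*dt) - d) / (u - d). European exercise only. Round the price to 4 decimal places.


Answer: Price = V(0,0) = 5.0782

Derivation:
dt = T/N = 0.375000
u = exp(sigma*sqrt(dt)) = 1.333511; d = 1/u = 0.749900
p = (exp((r-q)*dt) - d) / (u - d) = 0.438204
Discount per step: exp(-r*dt) = 0.994391
Stock lattice S(k, i) with i counting down-moves:
  k=0: S(0,0) = 22.4500
  k=1: S(1,0) = 29.9373; S(1,1) = 16.8353
  k=2: S(2,0) = 39.9217; S(2,1) = 22.4500; S(2,2) = 12.6248
  k=3: S(3,0) = 53.2360; S(3,1) = 29.9373; S(3,2) = 16.8353; S(3,3) = 9.4673
  k=4: S(4,0) = 70.9908; S(4,1) = 39.9217; S(4,2) = 22.4500; S(4,3) = 12.6248; S(4,4) = 7.0995
Terminal payoffs V(N, i) = max(S_T - K, 0):
  V(4,0) = 48.710836; V(4,1) = 17.641727; V(4,2) = 0.170000; V(4,3) = 0.000000; V(4,4) = 0.000000
Backward induction: V(k, i) = exp(-r*dt) * [p * V(k+1, i) + (1-p) * V(k+1, i+1)].
  V(3,0) = exp(-r*dt) * [p*48.710836 + (1-p)*17.641727] = 31.081021
  V(3,1) = exp(-r*dt) * [p*17.641727 + (1-p)*0.170000] = 7.782287
  V(3,2) = exp(-r*dt) * [p*0.170000 + (1-p)*0.000000] = 0.074077
  V(3,3) = exp(-r*dt) * [p*0.000000 + (1-p)*0.000000] = 0.000000
  V(2,0) = exp(-r*dt) * [p*31.081021 + (1-p)*7.782287] = 17.890972
  V(2,1) = exp(-r*dt) * [p*7.782287 + (1-p)*0.074077] = 3.432486
  V(2,2) = exp(-r*dt) * [p*0.074077 + (1-p)*0.000000] = 0.032279
  V(1,0) = exp(-r*dt) * [p*17.890972 + (1-p)*3.432486] = 9.713464
  V(1,1) = exp(-r*dt) * [p*3.432486 + (1-p)*0.032279] = 1.513725
  V(0,0) = exp(-r*dt) * [p*9.713464 + (1-p)*1.513725] = 5.078241


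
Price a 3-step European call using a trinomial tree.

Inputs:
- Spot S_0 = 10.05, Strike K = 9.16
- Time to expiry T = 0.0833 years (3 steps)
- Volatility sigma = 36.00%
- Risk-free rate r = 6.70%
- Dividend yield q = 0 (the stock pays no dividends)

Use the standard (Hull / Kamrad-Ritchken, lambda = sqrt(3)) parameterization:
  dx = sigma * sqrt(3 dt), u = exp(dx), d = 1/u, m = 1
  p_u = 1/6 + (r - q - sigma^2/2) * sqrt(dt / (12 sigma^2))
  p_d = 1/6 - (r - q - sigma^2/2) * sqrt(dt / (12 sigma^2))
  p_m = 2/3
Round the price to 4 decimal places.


Answer: Price = V(0,0) = 1.0279

Derivation:
dt = T/N = 0.027767; dx = sigma*sqrt(3*dt) = 0.103902
u = exp(dx) = 1.109492; d = 1/u = 0.901313
p_u = 0.166961, p_m = 0.666667, p_d = 0.166373
Discount per step: exp(-r*dt) = 0.998141
Stock lattice S(k, j) with j the centered position index:
  k=0: S(0,+0) = 10.0500
  k=1: S(1,-1) = 9.0582; S(1,+0) = 10.0500; S(1,+1) = 11.1504
  k=2: S(2,-2) = 8.1643; S(2,-1) = 9.0582; S(2,+0) = 10.0500; S(2,+1) = 11.1504; S(2,+2) = 12.3713
  k=3: S(3,-3) = 7.3586; S(3,-2) = 8.1643; S(3,-1) = 9.0582; S(3,+0) = 10.0500; S(3,+1) = 11.1504; S(3,+2) = 12.3713; S(3,+3) = 13.7258
Terminal payoffs V(N, j) = max(S_T - K, 0):
  V(3,-3) = 0.000000; V(3,-2) = 0.000000; V(3,-1) = 0.000000; V(3,+0) = 0.890000; V(3,+1) = 1.990395; V(3,+2) = 3.211274; V(3,+3) = 4.565829
Backward induction: V(k, j) = exp(-r*dt) * [p_u * V(k+1, j+1) + p_m * V(k+1, j) + p_d * V(k+1, j-1)]
  V(2,-2) = exp(-r*dt) * [p_u*0.000000 + p_m*0.000000 + p_d*0.000000] = 0.000000
  V(2,-1) = exp(-r*dt) * [p_u*0.890000 + p_m*0.000000 + p_d*0.000000] = 0.148319
  V(2,+0) = exp(-r*dt) * [p_u*1.990395 + p_m*0.890000 + p_d*0.000000] = 0.923930
  V(2,+1) = exp(-r*dt) * [p_u*3.211274 + p_m*1.990395 + p_d*0.890000] = 2.007420
  V(2,+2) = exp(-r*dt) * [p_u*4.565829 + p_m*3.211274 + p_d*1.990395] = 3.228299
  V(1,-1) = exp(-r*dt) * [p_u*0.923930 + p_m*0.148319 + p_d*0.000000] = 0.252669
  V(1,+0) = exp(-r*dt) * [p_u*2.007420 + p_m*0.923930 + p_d*0.148319] = 0.973976
  V(1,+1) = exp(-r*dt) * [p_u*3.228299 + p_m*2.007420 + p_d*0.923930] = 2.027221
  V(0,+0) = exp(-r*dt) * [p_u*2.027221 + p_m*0.973976 + p_d*0.252669] = 1.027907


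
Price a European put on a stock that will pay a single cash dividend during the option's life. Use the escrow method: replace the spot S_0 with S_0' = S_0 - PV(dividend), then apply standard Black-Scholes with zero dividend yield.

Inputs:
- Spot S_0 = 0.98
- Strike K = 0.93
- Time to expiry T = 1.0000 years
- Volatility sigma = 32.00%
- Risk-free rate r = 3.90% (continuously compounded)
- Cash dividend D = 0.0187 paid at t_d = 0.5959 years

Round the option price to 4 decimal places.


Answer: Price = 0.0873

Derivation:
PV(D) = D * exp(-r * t_d) = 0.0187 * 0.97702787 = 0.01827042
S_0' = S_0 - PV(D) = 0.9800 - 0.01827042 = 0.96172958
d1 = (ln(S_0'/K) + (r + sigma^2/2)*T) / (sigma*sqrt(T)) = 0.38671476
d2 = d1 - sigma*sqrt(T) = 0.06671476
exp(-rT) = 0.96175071
N(-d1) = 0.34948370; N(-d2) = 0.47340439
P = K * exp(-rT) * N(-d2) - S_0' * N(-d1) = 0.9300 * 0.96175071 * 0.47340439 - 0.96172958 * 0.34948370 = 0.0873


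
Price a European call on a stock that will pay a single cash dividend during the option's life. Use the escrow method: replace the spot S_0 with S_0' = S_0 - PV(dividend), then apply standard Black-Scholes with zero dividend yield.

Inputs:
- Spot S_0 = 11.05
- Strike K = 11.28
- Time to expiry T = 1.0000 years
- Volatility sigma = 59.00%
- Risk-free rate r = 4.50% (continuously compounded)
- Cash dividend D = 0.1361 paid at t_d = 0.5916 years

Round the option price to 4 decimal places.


PV(D) = D * exp(-r * t_d) = 0.1361 * 0.97372924 = 0.13252455
S_0' = S_0 - PV(D) = 11.0500 - 0.13252455 = 10.91747545
d1 = (ln(S_0'/K) + (r + sigma^2/2)*T) / (sigma*sqrt(T)) = 0.31590426
d2 = d1 - sigma*sqrt(T) = -0.27409574
exp(-rT) = 0.95599748
N(d1) = 0.62396241; N(d2) = 0.39200552
C = S_0' * N(d1) - K * exp(-rT) * N(d2) = 10.91747545 * 0.62396241 - 11.2800 * 0.95599748 * 0.39200552 = 2.5848

Answer: Price = 2.5848


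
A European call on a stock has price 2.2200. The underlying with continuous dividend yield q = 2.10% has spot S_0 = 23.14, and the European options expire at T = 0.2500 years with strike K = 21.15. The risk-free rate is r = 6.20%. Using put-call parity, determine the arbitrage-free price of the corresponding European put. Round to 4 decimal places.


Answer: Put price = 0.0259

Derivation:
Put-call parity: C - P = S_0 * exp(-qT) - K * exp(-rT).
S_0 * exp(-qT) = 23.1400 * 0.99476376 = 23.01883334
K * exp(-rT) = 21.1500 * 0.98461951 = 20.82470257
P = C - S*exp(-qT) + K*exp(-rT)
P = 2.2200 - 23.01883334 + 20.82470257 = 0.0259


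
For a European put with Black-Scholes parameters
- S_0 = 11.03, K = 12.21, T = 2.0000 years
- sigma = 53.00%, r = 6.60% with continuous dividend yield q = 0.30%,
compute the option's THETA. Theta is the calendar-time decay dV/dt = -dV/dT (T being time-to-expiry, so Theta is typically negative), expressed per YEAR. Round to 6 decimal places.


d1 = 0.4072715525; d2 = -0.3422616356
phi(d1) = 0.3671908305; exp(-qT) = 0.9940179641; exp(-rT) = 0.8763409951
Theta = -S*exp(-qT)*phi(d1)*sigma/(2*sqrt(T)) + r*K*exp(-rT)*N(-d2) - q*S*exp(-qT)*N(-d1)
N(-d1) = 0.3419042770; N(-d2) = 0.6339229978; sqrt(T) = 1.4142135624
Term 1 = -11.0300 * 0.9940179641 * 0.3671908305 * 0.5300 / (2 * 1.4142135624) = -0.7543839659
Term 2 = 0.0660 * 12.2100 * 0.8763409951 * 0.6339229978 = 0.4476815903
Term 3 = -0.0030 * 11.0300 * 0.9940179641 * 0.3419042770 = -0.0112459341
Theta = -0.7543839659 + (0.4476815903) + (-0.0112459341) = -0.317948

Answer: Theta = -0.317948


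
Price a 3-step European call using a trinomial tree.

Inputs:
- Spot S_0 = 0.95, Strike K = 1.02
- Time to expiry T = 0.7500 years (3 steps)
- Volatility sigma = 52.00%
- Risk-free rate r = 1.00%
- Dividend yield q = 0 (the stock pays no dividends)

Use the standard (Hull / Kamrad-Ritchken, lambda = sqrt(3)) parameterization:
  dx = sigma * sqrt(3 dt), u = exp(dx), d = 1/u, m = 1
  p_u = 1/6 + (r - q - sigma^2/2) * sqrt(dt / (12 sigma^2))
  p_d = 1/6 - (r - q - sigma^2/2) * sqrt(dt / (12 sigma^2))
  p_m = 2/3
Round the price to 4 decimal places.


dt = T/N = 0.250000; dx = sigma*sqrt(3*dt) = 0.450333
u = exp(dx) = 1.568835; d = 1/u = 0.637416
p_u = 0.131915, p_m = 0.666667, p_d = 0.201419
Discount per step: exp(-r*dt) = 0.997503
Stock lattice S(k, j) with j the centered position index:
  k=0: S(0,+0) = 0.9500
  k=1: S(1,-1) = 0.6055; S(1,+0) = 0.9500; S(1,+1) = 1.4904
  k=2: S(2,-2) = 0.3860; S(2,-1) = 0.6055; S(2,+0) = 0.9500; S(2,+1) = 1.4904; S(2,+2) = 2.3382
  k=3: S(3,-3) = 0.2460; S(3,-2) = 0.3860; S(3,-1) = 0.6055; S(3,+0) = 0.9500; S(3,+1) = 1.4904; S(3,+2) = 2.3382; S(3,+3) = 3.6682
Terminal payoffs V(N, j) = max(S_T - K, 0):
  V(3,-3) = 0.000000; V(3,-2) = 0.000000; V(3,-1) = 0.000000; V(3,+0) = 0.000000; V(3,+1) = 0.470393; V(3,+2) = 1.318181; V(3,+3) = 2.648219
Backward induction: V(k, j) = exp(-r*dt) * [p_u * V(k+1, j+1) + p_m * V(k+1, j) + p_d * V(k+1, j-1)]
  V(2,-2) = exp(-r*dt) * [p_u*0.000000 + p_m*0.000000 + p_d*0.000000] = 0.000000
  V(2,-1) = exp(-r*dt) * [p_u*0.000000 + p_m*0.000000 + p_d*0.000000] = 0.000000
  V(2,+0) = exp(-r*dt) * [p_u*0.470393 + p_m*0.000000 + p_d*0.000000] = 0.061897
  V(2,+1) = exp(-r*dt) * [p_u*1.318181 + p_m*0.470393 + p_d*0.000000] = 0.486266
  V(2,+2) = exp(-r*dt) * [p_u*2.648219 + p_m*1.318181 + p_d*0.470393] = 1.319569
  V(1,-1) = exp(-r*dt) * [p_u*0.061897 + p_m*0.000000 + p_d*0.000000] = 0.008145
  V(1,+0) = exp(-r*dt) * [p_u*0.486266 + p_m*0.061897 + p_d*0.000000] = 0.105147
  V(1,+1) = exp(-r*dt) * [p_u*1.319569 + p_m*0.486266 + p_d*0.061897] = 0.509439
  V(0,+0) = exp(-r*dt) * [p_u*0.509439 + p_m*0.105147 + p_d*0.008145] = 0.138594

Answer: Price = V(0,0) = 0.1386


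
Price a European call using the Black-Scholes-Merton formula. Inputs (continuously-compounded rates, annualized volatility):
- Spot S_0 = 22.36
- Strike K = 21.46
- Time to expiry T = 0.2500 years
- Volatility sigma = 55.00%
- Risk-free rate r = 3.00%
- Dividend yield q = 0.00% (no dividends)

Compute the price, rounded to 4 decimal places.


Answer: Price = 2.9545

Derivation:
d1 = (ln(S/K) + (r - q + 0.5*sigma^2) * T) / (sigma * sqrt(T)) = 0.31416513
d2 = d1 - sigma * sqrt(T) = 0.03916513
exp(-rT) = 0.99252805; exp(-qT) = 1.00000000
C = S_0 * exp(-qT) * N(d1) - K * exp(-rT) * N(d2)
N(d1) = 0.62330219; N(d2) = 0.51562063
C = 22.3600 * 1.00000000 * 0.62330219 - 21.4600 * 0.99252805 * 0.51562063 = 2.9545


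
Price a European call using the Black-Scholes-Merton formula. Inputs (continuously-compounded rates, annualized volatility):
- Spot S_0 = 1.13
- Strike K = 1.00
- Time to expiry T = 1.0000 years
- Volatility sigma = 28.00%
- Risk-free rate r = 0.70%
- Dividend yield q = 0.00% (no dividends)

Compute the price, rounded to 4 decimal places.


Answer: Price = 0.1989

Derivation:
d1 = (ln(S/K) + (r - q + 0.5*sigma^2) * T) / (sigma * sqrt(T)) = 0.60149155
d2 = d1 - sigma * sqrt(T) = 0.32149155
exp(-rT) = 0.99302444; exp(-qT) = 1.00000000
C = S_0 * exp(-qT) * N(d1) - K * exp(-rT) * N(d2)
N(d1) = 0.72624368; N(d2) = 0.62608104
C = 1.1300 * 1.00000000 * 0.72624368 - 1.0000 * 0.99302444 * 0.62608104 = 0.1989


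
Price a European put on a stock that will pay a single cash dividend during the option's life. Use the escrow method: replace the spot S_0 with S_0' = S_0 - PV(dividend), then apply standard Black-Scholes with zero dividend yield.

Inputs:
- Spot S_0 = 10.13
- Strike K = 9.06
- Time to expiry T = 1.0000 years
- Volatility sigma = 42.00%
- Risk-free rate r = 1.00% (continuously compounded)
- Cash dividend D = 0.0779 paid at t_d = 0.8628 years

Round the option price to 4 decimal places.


PV(D) = D * exp(-r * t_d) = 0.0779 * 0.99140911 = 0.07723077
S_0' = S_0 - PV(D) = 10.1300 - 0.07723077 = 10.05276923
d1 = (ln(S_0'/K) + (r + sigma^2/2)*T) / (sigma*sqrt(T)) = 0.48137862
d2 = d1 - sigma*sqrt(T) = 0.06137862
exp(-rT) = 0.99004983
N(-d1) = 0.31512371; N(-d2) = 0.47552884
P = K * exp(-rT) * N(-d2) - S_0' * N(-d1) = 9.0600 * 0.99004983 * 0.47552884 - 10.05276923 * 0.31512371 = 1.0976

Answer: Price = 1.0976


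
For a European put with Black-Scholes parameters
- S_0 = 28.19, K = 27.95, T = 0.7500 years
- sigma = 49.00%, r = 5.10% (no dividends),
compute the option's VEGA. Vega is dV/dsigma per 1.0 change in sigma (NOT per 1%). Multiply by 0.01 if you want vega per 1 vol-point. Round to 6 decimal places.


Answer: Vega = 9.246054

Derivation:
d1 = 0.3224621567; d2 = -0.1018902912
phi(d1) = 0.3787308614; exp(-qT) = 1.0000000000; exp(-rT) = 0.9624722927
Vega = S * exp(-qT) * phi(d1) * sqrt(T) = 28.1900 * 1.0000000000 * 0.3787308614 * 0.8660254038 = 9.246054


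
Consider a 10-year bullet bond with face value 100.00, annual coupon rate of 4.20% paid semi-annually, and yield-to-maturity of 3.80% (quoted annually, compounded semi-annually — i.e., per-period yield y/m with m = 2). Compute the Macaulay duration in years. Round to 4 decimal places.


Coupon per period c = face * coupon_rate / m = 2.100000
Periods per year m = 2; per-period yield y/m = 0.019000
Number of cashflows N = 20
Cashflows (t years, CF_t, discount factor 1/(1+y/m)^(m*t), PV):
  t = 0.5000: CF_t = 2.100000, DF = 0.981354, PV = 2.060844
  t = 1.0000: CF_t = 2.100000, DF = 0.963056, PV = 2.022418
  t = 1.5000: CF_t = 2.100000, DF = 0.945099, PV = 1.984709
  t = 2.0000: CF_t = 2.100000, DF = 0.927477, PV = 1.947702
  t = 2.5000: CF_t = 2.100000, DF = 0.910184, PV = 1.911386
  t = 3.0000: CF_t = 2.100000, DF = 0.893213, PV = 1.875747
  t = 3.5000: CF_t = 2.100000, DF = 0.876558, PV = 1.840772
  t = 4.0000: CF_t = 2.100000, DF = 0.860214, PV = 1.806449
  t = 4.5000: CF_t = 2.100000, DF = 0.844175, PV = 1.772767
  t = 5.0000: CF_t = 2.100000, DF = 0.828434, PV = 1.739712
  t = 5.5000: CF_t = 2.100000, DF = 0.812988, PV = 1.707274
  t = 6.0000: CF_t = 2.100000, DF = 0.797829, PV = 1.675441
  t = 6.5000: CF_t = 2.100000, DF = 0.782953, PV = 1.644201
  t = 7.0000: CF_t = 2.100000, DF = 0.768354, PV = 1.613544
  t = 7.5000: CF_t = 2.100000, DF = 0.754028, PV = 1.583458
  t = 8.0000: CF_t = 2.100000, DF = 0.739968, PV = 1.553933
  t = 8.5000: CF_t = 2.100000, DF = 0.726171, PV = 1.524959
  t = 9.0000: CF_t = 2.100000, DF = 0.712631, PV = 1.496525
  t = 9.5000: CF_t = 2.100000, DF = 0.699343, PV = 1.468621
  t = 10.0000: CF_t = 102.100000, DF = 0.686304, PV = 70.071604
Price P = sum_t PV_t = 103.302067
Macaulay numerator sum_t t * PV_t:
  t * PV_t at t = 0.5000: 1.030422
  t * PV_t at t = 1.0000: 2.022418
  t * PV_t at t = 1.5000: 2.977063
  t * PV_t at t = 2.0000: 3.895404
  t * PV_t at t = 2.5000: 4.778465
  t * PV_t at t = 3.0000: 5.627240
  t * PV_t at t = 3.5000: 6.442702
  t * PV_t at t = 4.0000: 7.225798
  t * PV_t at t = 4.5000: 7.977451
  t * PV_t at t = 5.0000: 8.698562
  t * PV_t at t = 5.5000: 9.390008
  t * PV_t at t = 6.0000: 10.052645
  t * PV_t at t = 6.5000: 10.687306
  t * PV_t at t = 7.0000: 11.294806
  t * PV_t at t = 7.5000: 11.875935
  t * PV_t at t = 8.0000: 12.431466
  t * PV_t at t = 8.5000: 12.962151
  t * PV_t at t = 9.0000: 13.468725
  t * PV_t at t = 9.5000: 13.951902
  t * PV_t at t = 10.0000: 700.716045
Macaulay duration D = (sum_t t * PV_t) / P = 857.506513 / 103.302067 = 8.300962

Answer: Macaulay duration = 8.3010 years


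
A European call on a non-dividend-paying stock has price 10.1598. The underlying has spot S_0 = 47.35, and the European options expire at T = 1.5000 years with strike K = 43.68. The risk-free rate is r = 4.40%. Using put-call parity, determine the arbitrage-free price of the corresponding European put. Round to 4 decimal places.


Answer: Put price = 3.7000

Derivation:
Put-call parity: C - P = S_0 * exp(-qT) - K * exp(-rT).
S_0 * exp(-qT) = 47.3500 * 1.00000000 = 47.35000000
K * exp(-rT) = 43.6800 * 0.93613086 = 40.89019615
P = C - S*exp(-qT) + K*exp(-rT)
P = 10.1598 - 47.35000000 + 40.89019615 = 3.7000


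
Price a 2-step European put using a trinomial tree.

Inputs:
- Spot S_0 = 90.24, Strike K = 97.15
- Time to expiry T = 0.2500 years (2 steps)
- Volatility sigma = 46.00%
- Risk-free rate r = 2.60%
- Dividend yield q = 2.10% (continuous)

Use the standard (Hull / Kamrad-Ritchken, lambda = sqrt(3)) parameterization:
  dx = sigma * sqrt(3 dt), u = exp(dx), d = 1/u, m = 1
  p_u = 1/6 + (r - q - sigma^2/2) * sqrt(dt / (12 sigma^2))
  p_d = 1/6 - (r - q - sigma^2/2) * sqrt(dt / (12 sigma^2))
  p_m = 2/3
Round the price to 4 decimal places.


Answer: Price = V(0,0) = 12.3287

Derivation:
dt = T/N = 0.125000; dx = sigma*sqrt(3*dt) = 0.281691
u = exp(dx) = 1.325370; d = 1/u = 0.754507
p_u = 0.144302, p_m = 0.666667, p_d = 0.189032
Discount per step: exp(-r*dt) = 0.996755
Stock lattice S(k, j) with j the centered position index:
  k=0: S(0,+0) = 90.2400
  k=1: S(1,-1) = 68.0867; S(1,+0) = 90.2400; S(1,+1) = 119.6013
  k=2: S(2,-2) = 51.3718; S(2,-1) = 68.0867; S(2,+0) = 90.2400; S(2,+1) = 119.6013; S(2,+2) = 158.5160
Terminal payoffs V(N, j) = max(K - S_T, 0):
  V(2,-2) = 45.778161; V(2,-1) = 29.063329; V(2,+0) = 6.910000; V(2,+1) = 0.000000; V(2,+2) = 0.000000
Backward induction: V(k, j) = exp(-r*dt) * [p_u * V(k+1, j+1) + p_m * V(k+1, j) + p_d * V(k+1, j-1)]
  V(1,-1) = exp(-r*dt) * [p_u*6.910000 + p_m*29.063329 + p_d*45.778161] = 28.932014
  V(1,+0) = exp(-r*dt) * [p_u*0.000000 + p_m*6.910000 + p_d*29.063329] = 10.067780
  V(1,+1) = exp(-r*dt) * [p_u*0.000000 + p_m*0.000000 + p_d*6.910000] = 1.301970
  V(0,+0) = exp(-r*dt) * [p_u*1.301970 + p_m*10.067780 + p_d*28.932014] = 12.328661


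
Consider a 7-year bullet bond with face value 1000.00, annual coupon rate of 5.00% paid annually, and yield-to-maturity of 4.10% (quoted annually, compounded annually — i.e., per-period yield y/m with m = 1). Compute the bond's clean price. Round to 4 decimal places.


Answer: Price = 1053.8194

Derivation:
Coupon per period c = face * coupon_rate / m = 50.000000
Periods per year m = 1; per-period yield y/m = 0.041000
Number of cashflows N = 7
Cashflows (t years, CF_t, discount factor 1/(1+y/m)^(m*t), PV):
  t = 1.0000: CF_t = 50.000000, DF = 0.960615, PV = 48.030740
  t = 2.0000: CF_t = 50.000000, DF = 0.922781, PV = 46.139039
  t = 3.0000: CF_t = 50.000000, DF = 0.886437, PV = 44.321843
  t = 4.0000: CF_t = 50.000000, DF = 0.851524, PV = 42.576219
  t = 5.0000: CF_t = 50.000000, DF = 0.817987, PV = 40.899345
  t = 6.0000: CF_t = 50.000000, DF = 0.785770, PV = 39.288516
  t = 7.0000: CF_t = 1050.000000, DF = 0.754823, PV = 792.563727
Price P = sum_t PV_t = 1053.819430


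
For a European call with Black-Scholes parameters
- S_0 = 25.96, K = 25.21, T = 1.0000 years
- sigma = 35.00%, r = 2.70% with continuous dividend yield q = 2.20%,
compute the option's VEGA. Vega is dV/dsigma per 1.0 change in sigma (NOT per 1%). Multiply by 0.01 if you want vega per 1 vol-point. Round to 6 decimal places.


d1 = 0.2730461447; d2 = -0.0769538553
phi(d1) = 0.3843446389; exp(-qT) = 0.9782402351; exp(-rT) = 0.9733612415
Vega = S * exp(-qT) * phi(d1) * sqrt(T) = 25.9600 * 0.9782402351 * 0.3843446389 * 1.0000000000 = 9.760477

Answer: Vega = 9.760477


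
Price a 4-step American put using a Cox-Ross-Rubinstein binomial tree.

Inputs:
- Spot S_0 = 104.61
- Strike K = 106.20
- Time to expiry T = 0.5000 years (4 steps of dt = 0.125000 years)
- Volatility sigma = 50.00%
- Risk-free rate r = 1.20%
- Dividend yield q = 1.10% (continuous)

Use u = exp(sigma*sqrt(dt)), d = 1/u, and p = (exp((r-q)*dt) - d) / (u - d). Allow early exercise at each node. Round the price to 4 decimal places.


dt = T/N = 0.125000
u = exp(sigma*sqrt(dt)) = 1.193365; d = 1/u = 0.837967
p = (exp((r-q)*dt) - d) / (u - d) = 0.456272
Discount per step: exp(-r*dt) = 0.998501
Stock lattice S(k, i) with i counting down-moves:
  k=0: S(0,0) = 104.6100
  k=1: S(1,0) = 124.8379; S(1,1) = 87.6597
  k=2: S(2,0) = 148.9771; S(2,1) = 104.6100; S(2,2) = 73.4559
  k=3: S(3,0) = 177.7840; S(3,1) = 124.8379; S(3,2) = 87.6597; S(3,3) = 61.5536
  k=4: S(4,0) = 212.1611; S(4,1) = 148.9771; S(4,2) = 104.6100; S(4,3) = 73.4559; S(4,4) = 51.5799
Terminal payoffs V(N, i) = max(K - S_T, 0):
  V(4,0) = 0.000000; V(4,1) = 0.000000; V(4,2) = 1.590000; V(4,3) = 32.744061; V(4,4) = 54.620084
Backward induction: V(k, i) = exp(-r*dt) * [p * V(k+1, i) + (1-p) * V(k+1, i+1)]; then take max(V_cont, immediate exercise) for American.
  V(3,0) = exp(-r*dt) * [p*0.000000 + (1-p)*0.000000] = 0.000000; exercise = 0.000000; V(3,0) = max -> 0.000000
  V(3,1) = exp(-r*dt) * [p*0.000000 + (1-p)*1.590000] = 0.863231; exercise = 0.000000; V(3,1) = max -> 0.863231
  V(3,2) = exp(-r*dt) * [p*1.590000 + (1-p)*32.744061] = 18.501553; exercise = 18.540284; V(3,2) = max -> 18.540284
  V(3,3) = exp(-r*dt) * [p*32.744061 + (1-p)*54.620084] = 44.571753; exercise = 44.646355; V(3,3) = max -> 44.646355
  V(2,0) = exp(-r*dt) * [p*0.000000 + (1-p)*0.863231] = 0.468659; exercise = 0.000000; V(2,0) = max -> 0.468659
  V(2,1) = exp(-r*dt) * [p*0.863231 + (1-p)*18.540284] = 10.459034; exercise = 1.590000; V(2,1) = max -> 10.459034
  V(2,2) = exp(-r*dt) * [p*18.540284 + (1-p)*44.646355] = 32.685813; exercise = 32.744061; V(2,2) = max -> 32.744061
  V(1,0) = exp(-r*dt) * [p*0.468659 + (1-p)*10.459034] = 5.891858; exercise = 0.000000; V(1,0) = max -> 5.891858
  V(1,1) = exp(-r*dt) * [p*10.459034 + (1-p)*32.744061] = 22.542182; exercise = 18.540284; V(1,1) = max -> 22.542182
  V(0,0) = exp(-r*dt) * [p*5.891858 + (1-p)*22.542182] = 14.922700; exercise = 1.590000; V(0,0) = max -> 14.922700

Answer: Price = V(0,0) = 14.9227


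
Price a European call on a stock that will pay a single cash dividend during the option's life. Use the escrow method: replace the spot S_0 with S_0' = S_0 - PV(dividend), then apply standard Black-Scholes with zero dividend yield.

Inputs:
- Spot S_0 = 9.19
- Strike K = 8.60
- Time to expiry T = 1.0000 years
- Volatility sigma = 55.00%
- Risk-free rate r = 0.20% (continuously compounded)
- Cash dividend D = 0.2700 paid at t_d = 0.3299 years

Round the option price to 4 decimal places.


PV(D) = D * exp(-r * t_d) = 0.2700 * 0.99934042 = 0.26982191
S_0' = S_0 - PV(D) = 9.1900 - 0.26982191 = 8.92017809
d1 = (ln(S_0'/K) + (r + sigma^2/2)*T) / (sigma*sqrt(T)) = 0.34509765
d2 = d1 - sigma*sqrt(T) = -0.20490235
exp(-rT) = 0.99800200
N(d1) = 0.63498952; N(d2) = 0.41882421
C = S_0' * N(d1) - K * exp(-rT) * N(d2) = 8.92017809 * 0.63498952 - 8.6000 * 0.99800200 * 0.41882421 = 2.0695

Answer: Price = 2.0695


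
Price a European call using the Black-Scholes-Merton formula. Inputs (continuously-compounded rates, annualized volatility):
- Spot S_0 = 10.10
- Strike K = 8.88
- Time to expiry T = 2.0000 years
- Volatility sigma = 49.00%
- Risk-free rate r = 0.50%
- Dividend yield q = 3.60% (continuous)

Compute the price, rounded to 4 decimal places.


Answer: Price = 2.7793

Derivation:
d1 = (ln(S/K) + (r - q + 0.5*sigma^2) * T) / (sigma * sqrt(T)) = 0.44278430
d2 = d1 - sigma * sqrt(T) = -0.25018034
exp(-rT) = 0.99004983; exp(-qT) = 0.93053090
C = S_0 * exp(-qT) * N(d1) - K * exp(-rT) * N(d2)
N(d1) = 0.67103912; N(d2) = 0.40122394
C = 10.1000 * 0.93053090 * 0.67103912 - 8.8800 * 0.99004983 * 0.40122394 = 2.7793


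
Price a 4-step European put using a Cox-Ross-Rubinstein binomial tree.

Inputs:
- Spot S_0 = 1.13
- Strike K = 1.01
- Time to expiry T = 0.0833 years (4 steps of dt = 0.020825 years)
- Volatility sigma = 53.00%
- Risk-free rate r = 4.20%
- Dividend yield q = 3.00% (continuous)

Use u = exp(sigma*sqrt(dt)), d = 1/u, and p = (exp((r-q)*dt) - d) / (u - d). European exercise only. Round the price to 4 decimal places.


dt = T/N = 0.020825
u = exp(sigma*sqrt(dt)) = 1.079484; d = 1/u = 0.926368
p = (exp((r-q)*dt) - d) / (u - d) = 0.482521
Discount per step: exp(-r*dt) = 0.999126
Stock lattice S(k, i) with i counting down-moves:
  k=0: S(0,0) = 1.1300
  k=1: S(1,0) = 1.2198; S(1,1) = 1.0468
  k=2: S(2,0) = 1.3168; S(2,1) = 1.1300; S(2,2) = 0.9697
  k=3: S(3,0) = 1.4214; S(3,1) = 1.2198; S(3,2) = 1.0468; S(3,3) = 0.8983
  k=4: S(4,0) = 1.5344; S(4,1) = 1.3168; S(4,2) = 1.1300; S(4,3) = 0.9697; S(4,4) = 0.8322
Terminal payoffs V(N, i) = max(K - S_T, 0):
  V(4,0) = 0.000000; V(4,1) = 0.000000; V(4,2) = 0.000000; V(4,3) = 0.040282; V(4,4) = 0.177829
Backward induction: V(k, i) = exp(-r*dt) * [p * V(k+1, i) + (1-p) * V(k+1, i+1)].
  V(3,0) = exp(-r*dt) * [p*0.000000 + (1-p)*0.000000] = 0.000000
  V(3,1) = exp(-r*dt) * [p*0.000000 + (1-p)*0.000000] = 0.000000
  V(3,2) = exp(-r*dt) * [p*0.000000 + (1-p)*0.040282] = 0.020827
  V(3,3) = exp(-r*dt) * [p*0.040282 + (1-p)*0.177829] = 0.111362
  V(2,0) = exp(-r*dt) * [p*0.000000 + (1-p)*0.000000] = 0.000000
  V(2,1) = exp(-r*dt) * [p*0.000000 + (1-p)*0.020827] = 0.010768
  V(2,2) = exp(-r*dt) * [p*0.020827 + (1-p)*0.111362] = 0.067618
  V(1,0) = exp(-r*dt) * [p*0.000000 + (1-p)*0.010768] = 0.005567
  V(1,1) = exp(-r*dt) * [p*0.010768 + (1-p)*0.067618] = 0.040151
  V(0,0) = exp(-r*dt) * [p*0.005567 + (1-p)*0.040151] = 0.023443

Answer: Price = V(0,0) = 0.0234


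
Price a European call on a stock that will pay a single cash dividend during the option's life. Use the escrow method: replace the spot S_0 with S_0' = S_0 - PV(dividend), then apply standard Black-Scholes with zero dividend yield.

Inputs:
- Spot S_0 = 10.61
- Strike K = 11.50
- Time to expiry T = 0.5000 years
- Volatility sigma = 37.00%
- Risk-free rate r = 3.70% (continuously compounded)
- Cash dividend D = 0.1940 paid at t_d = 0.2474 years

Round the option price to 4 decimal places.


PV(D) = D * exp(-r * t_d) = 0.1940 * 0.99088797 = 0.19223227
S_0' = S_0 - PV(D) = 10.6100 - 0.19223227 = 10.41776773
d1 = (ln(S_0'/K) + (r + sigma^2/2)*T) / (sigma*sqrt(T)) = -0.17623872
d2 = d1 - sigma*sqrt(T) = -0.43786823
exp(-rT) = 0.98167007
N(d1) = 0.43005320; N(d2) = 0.33074090
C = S_0' * N(d1) - K * exp(-rT) * N(d2) = 10.41776773 * 0.43005320 - 11.5000 * 0.98167007 * 0.33074090 = 0.7464

Answer: Price = 0.7464


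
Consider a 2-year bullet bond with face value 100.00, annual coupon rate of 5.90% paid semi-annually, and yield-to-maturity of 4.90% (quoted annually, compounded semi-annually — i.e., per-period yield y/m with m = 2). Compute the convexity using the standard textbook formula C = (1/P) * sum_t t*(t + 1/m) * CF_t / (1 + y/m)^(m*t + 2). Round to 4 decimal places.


Answer: Convexity = 4.4992

Derivation:
Coupon per period c = face * coupon_rate / m = 2.950000
Periods per year m = 2; per-period yield y/m = 0.024500
Number of cashflows N = 4
Cashflows (t years, CF_t, discount factor 1/(1+y/m)^(m*t), PV):
  t = 0.5000: CF_t = 2.950000, DF = 0.976086, PV = 2.879453
  t = 1.0000: CF_t = 2.950000, DF = 0.952744, PV = 2.810594
  t = 1.5000: CF_t = 2.950000, DF = 0.929960, PV = 2.743381
  t = 2.0000: CF_t = 102.950000, DF = 0.907721, PV = 93.449827
Price P = sum_t PV_t = 101.883255
Convexity numerator sum_t t*(t + 1/m) * CF_t / (1+y/m)^(m*t + 2):
  t = 0.5000: term = 1.371691
  t = 1.0000: term = 4.016663
  t = 1.5000: term = 7.841217
  t = 2.0000: term = 445.168656
Convexity = (1/P) * sum = 458.398227 / 101.883255 = 4.499250


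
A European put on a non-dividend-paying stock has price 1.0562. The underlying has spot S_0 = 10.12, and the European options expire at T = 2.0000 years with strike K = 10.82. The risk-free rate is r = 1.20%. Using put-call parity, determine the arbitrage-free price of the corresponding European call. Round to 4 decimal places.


Answer: Call price = 0.6128

Derivation:
Put-call parity: C - P = S_0 * exp(-qT) - K * exp(-rT).
S_0 * exp(-qT) = 10.1200 * 1.00000000 = 10.12000000
K * exp(-rT) = 10.8200 * 0.97628571 = 10.56341138
C = P + S*exp(-qT) - K*exp(-rT)
C = 1.0562 + 10.12000000 - 10.56341138 = 0.6128


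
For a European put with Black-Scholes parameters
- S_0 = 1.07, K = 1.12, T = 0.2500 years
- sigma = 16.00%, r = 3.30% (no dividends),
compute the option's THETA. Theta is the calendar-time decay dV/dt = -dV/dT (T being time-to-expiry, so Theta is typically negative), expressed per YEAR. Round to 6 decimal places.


Answer: Theta = -0.036882

Derivation:
d1 = -0.4277504604; d2 = -0.5077504604
phi(d1) = 0.3640646703; exp(-qT) = 1.0000000000; exp(-rT) = 0.9917839379
Theta = -S*exp(-qT)*phi(d1)*sigma/(2*sqrt(T)) + r*K*exp(-rT)*N(-d2) - q*S*exp(-qT)*N(-d1)
N(-d1) = 0.6655835961; N(-d2) = 0.6941858221; sqrt(T) = 0.5000000000
Term 1 = -1.0700 * 1.0000000000 * 0.3640646703 * 0.1600 / (2 * 0.5000000000) = -0.0623278716
Term 2 = 0.0330 * 1.1200 * 0.9917839379 * 0.6941858221 = 0.0254463076
Term 3 = 0 (no dividend yield, q = 0)
Theta = -0.0623278716 + (0.0254463076) + (0.0000000000) = -0.036882


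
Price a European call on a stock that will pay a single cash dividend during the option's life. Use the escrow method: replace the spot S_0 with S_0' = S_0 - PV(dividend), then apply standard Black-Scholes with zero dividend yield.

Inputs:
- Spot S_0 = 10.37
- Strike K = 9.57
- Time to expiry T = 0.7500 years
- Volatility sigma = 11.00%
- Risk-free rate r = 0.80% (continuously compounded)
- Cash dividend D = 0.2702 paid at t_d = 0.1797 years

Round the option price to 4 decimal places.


PV(D) = D * exp(-r * t_d) = 0.2702 * 0.99856343 = 0.26981184
S_0' = S_0 - PV(D) = 10.3700 - 0.26981184 = 10.10018816
d1 = (ln(S_0'/K) + (r + sigma^2/2)*T) / (sigma*sqrt(T)) = 0.67663717
d2 = d1 - sigma*sqrt(T) = 0.58137438
exp(-rT) = 0.99401796
N(d1) = 0.75068191; N(d2) = 0.71950592
C = S_0' * N(d1) - K * exp(-rT) * N(d2) = 10.10018816 * 0.75068191 - 9.5700 * 0.99401796 * 0.71950592 = 0.7375

Answer: Price = 0.7375


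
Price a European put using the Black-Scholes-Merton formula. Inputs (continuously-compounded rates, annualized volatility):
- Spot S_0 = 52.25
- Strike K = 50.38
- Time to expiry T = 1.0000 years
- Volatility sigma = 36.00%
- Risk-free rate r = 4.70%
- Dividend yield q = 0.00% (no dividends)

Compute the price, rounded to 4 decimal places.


d1 = (ln(S/K) + (r - q + 0.5*sigma^2) * T) / (sigma * sqrt(T)) = 0.41179339
d2 = d1 - sigma * sqrt(T) = 0.05179339
exp(-rT) = 0.95408740; exp(-qT) = 1.00000000
P = K * exp(-rT) * N(-d2) - S_0 * exp(-qT) * N(-d1)
N(-d1) = 0.34024543; N(-d2) = 0.47934666
P = 50.3800 * 0.95408740 * 0.47934666 - 52.2500 * 1.00000000 * 0.34024543 = 5.2629

Answer: Price = 5.2629


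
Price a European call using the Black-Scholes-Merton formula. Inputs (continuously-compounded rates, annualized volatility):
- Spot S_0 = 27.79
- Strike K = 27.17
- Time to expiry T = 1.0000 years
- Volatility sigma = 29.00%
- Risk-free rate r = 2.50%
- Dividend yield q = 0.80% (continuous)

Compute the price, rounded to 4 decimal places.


Answer: Price = 3.6802

Derivation:
d1 = (ln(S/K) + (r - q + 0.5*sigma^2) * T) / (sigma * sqrt(T)) = 0.28142352
d2 = d1 - sigma * sqrt(T) = -0.00857648
exp(-rT) = 0.97530991; exp(-qT) = 0.99203191
C = S_0 * exp(-qT) * N(d1) - K * exp(-rT) * N(d2)
N(d1) = 0.61080721; N(d2) = 0.49657852
C = 27.7900 * 0.99203191 * 0.61080721 - 27.1700 * 0.97530991 * 0.49657852 = 3.6802


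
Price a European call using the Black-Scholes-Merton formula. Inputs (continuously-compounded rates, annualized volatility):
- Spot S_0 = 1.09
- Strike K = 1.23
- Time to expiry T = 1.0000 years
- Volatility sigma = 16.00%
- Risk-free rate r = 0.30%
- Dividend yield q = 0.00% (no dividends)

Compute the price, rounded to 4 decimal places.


d1 = (ln(S/K) + (r - q + 0.5*sigma^2) * T) / (sigma * sqrt(T)) = -0.65647796
d2 = d1 - sigma * sqrt(T) = -0.81647796
exp(-rT) = 0.99700450; exp(-qT) = 1.00000000
C = S_0 * exp(-qT) * N(d1) - K * exp(-rT) * N(d2)
N(d1) = 0.25575832; N(d2) = 0.20711341
C = 1.0900 * 1.00000000 * 0.25575832 - 1.2300 * 0.99700450 * 0.20711341 = 0.0248

Answer: Price = 0.0248


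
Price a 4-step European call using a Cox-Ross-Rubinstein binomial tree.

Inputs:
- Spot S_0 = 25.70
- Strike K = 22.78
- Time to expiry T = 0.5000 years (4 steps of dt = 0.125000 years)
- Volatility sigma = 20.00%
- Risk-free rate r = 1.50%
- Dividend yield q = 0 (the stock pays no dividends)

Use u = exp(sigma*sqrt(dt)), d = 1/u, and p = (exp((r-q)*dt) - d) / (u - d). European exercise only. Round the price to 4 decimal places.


Answer: Price = V(0,0) = 3.4279

Derivation:
dt = T/N = 0.125000
u = exp(sigma*sqrt(dt)) = 1.073271; d = 1/u = 0.931731
p = (exp((r-q)*dt) - d) / (u - d) = 0.495589
Discount per step: exp(-r*dt) = 0.998127
Stock lattice S(k, i) with i counting down-moves:
  k=0: S(0,0) = 25.7000
  k=1: S(1,0) = 27.5831; S(1,1) = 23.9455
  k=2: S(2,0) = 29.6041; S(2,1) = 25.7000; S(2,2) = 22.3108
  k=3: S(3,0) = 31.7732; S(3,1) = 27.5831; S(3,2) = 23.9455; S(3,3) = 20.7876
  k=4: S(4,0) = 34.1012; S(4,1) = 29.6041; S(4,2) = 25.7000; S(4,3) = 22.3108; S(4,4) = 19.3685
Terminal payoffs V(N, i) = max(S_T - K, 0):
  V(4,0) = 11.321239; V(4,1) = 6.824085; V(4,2) = 2.920000; V(4,3) = 0.000000; V(4,4) = 0.000000
Backward induction: V(k, i) = exp(-r*dt) * [p * V(k+1, i) + (1-p) * V(k+1, i+1)].
  V(3,0) = exp(-r*dt) * [p*11.321239 + (1-p)*6.824085] = 9.035868
  V(3,1) = exp(-r*dt) * [p*6.824085 + (1-p)*2.920000] = 4.845728
  V(3,2) = exp(-r*dt) * [p*2.920000 + (1-p)*0.000000] = 1.444410
  V(3,3) = exp(-r*dt) * [p*0.000000 + (1-p)*0.000000] = 0.000000
  V(2,0) = exp(-r*dt) * [p*9.035868 + (1-p)*4.845728] = 6.909350
  V(2,1) = exp(-r*dt) * [p*4.845728 + (1-p)*1.444410] = 3.124204
  V(2,2) = exp(-r*dt) * [p*1.444410 + (1-p)*0.000000] = 0.714493
  V(1,0) = exp(-r*dt) * [p*6.909350 + (1-p)*3.124204] = 4.990715
  V(1,1) = exp(-r*dt) * [p*3.124204 + (1-p)*0.714493] = 1.905145
  V(0,0) = exp(-r*dt) * [p*4.990715 + (1-p)*1.905145] = 3.427887


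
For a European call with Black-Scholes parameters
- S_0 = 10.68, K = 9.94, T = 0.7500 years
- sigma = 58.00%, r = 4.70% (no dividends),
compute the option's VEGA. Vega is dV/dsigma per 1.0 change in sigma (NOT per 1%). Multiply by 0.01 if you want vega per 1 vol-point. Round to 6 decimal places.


d1 = 0.4642808236; d2 = -0.0380139106
phi(d1) = 0.3581809853; exp(-qT) = 1.0000000000; exp(-rT) = 0.9653640451
Vega = S * exp(-qT) * phi(d1) * sqrt(T) = 10.6800 * 1.0000000000 * 0.3581809853 * 0.8660254038 = 3.312870

Answer: Vega = 3.312870
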